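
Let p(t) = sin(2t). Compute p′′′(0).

-8

The coefficient of t^3 in the expansion is -4/3, so p′′′(0) = 3! * (-4/3) = -8.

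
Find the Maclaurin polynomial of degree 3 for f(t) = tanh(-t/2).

t^3/24 - t/2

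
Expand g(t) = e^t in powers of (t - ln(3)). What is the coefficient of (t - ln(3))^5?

g(ln(3)) = 3
g′(ln(3)) = 3
g′′(ln(3)) = 3
g′′′(ln(3)) = 3
g^(4)(ln(3)) = 3
g^(5)(ln(3)) = 3
So c_5 = g^(5)(ln(3))/5! = 1/40.

1/40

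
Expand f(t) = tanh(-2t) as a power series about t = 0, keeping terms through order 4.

Compute the successive derivatives at the expansion point and divide by k!.
f(0) = 0
f′(0) = -2
f′′(0) = 0
f′′′(0) = 16
f^(4)(0) = 0
The Taylor polynomial is Σ f^(k)(0)/k! · t^k.

8*t^3/3 - 2*t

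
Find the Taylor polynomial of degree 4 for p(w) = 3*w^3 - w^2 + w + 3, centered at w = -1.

Use the known series and substitute for the argument.
p(-1) = -2
p′(-1) = 12
p′′(-1) = -20
p′′′(-1) = 18
p^(4)(-1) = 0

3*(w + 1)^3 - 10*(w + 1)^2 + 12*(w + 1) - 2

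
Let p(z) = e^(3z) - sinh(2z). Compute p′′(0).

Expand each term separately and add.
The coefficient of z^2 in the expansion is 9/2, so p′′(0) = 2! * (9/2) = 9.

9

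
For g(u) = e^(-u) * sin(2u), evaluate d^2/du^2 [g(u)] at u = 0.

Expand each factor separately, then convolve coefficients.
From the series, [u^2] g = -2; multiply by 2! = 2 to get -4.

-4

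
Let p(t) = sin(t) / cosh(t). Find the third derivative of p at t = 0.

Invert the denominator's series and multiply.
The coefficient of t^3 in the expansion is -2/3, so p′′′(0) = 3! * (-2/3) = -4.

-4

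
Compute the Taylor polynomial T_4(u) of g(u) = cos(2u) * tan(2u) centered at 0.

Write out both Maclaurin series and multiply, keeping only the needed powers.
g(0) = 0
g′(0) = 2
g′′(0) = 0
g′′′(0) = -8
g^(4)(0) = 0
Then c_k = g^(k)(0)/k! gives each Taylor coefficient.

-4*u^3/3 + 2*u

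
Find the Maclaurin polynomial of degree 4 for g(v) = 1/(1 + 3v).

81*v^4 - 27*v^3 + 9*v^2 - 3*v + 1

g(0) = 1
g′(0) = -3
g′′(0) = 18
g′′′(0) = -162
g^(4)(0) = 1944
The Taylor polynomial is Σ g^(k)(0)/k! · v^k.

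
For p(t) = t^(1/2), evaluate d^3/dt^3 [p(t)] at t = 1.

3/8

The coefficient of (t - 1)^3 in the expansion is 1/16, so p′′′(1) = 3! * (1/16) = 3/8.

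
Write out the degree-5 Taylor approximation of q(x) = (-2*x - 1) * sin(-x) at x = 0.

Shift and add copies of the series according to the polynomial's terms.
q(0) = 0
q′(0) = 1
q′′(0) = 4
q′′′(0) = -1
q^(4)(0) = -8
q^(5)(0) = 1
Dividing each by k! gives the coefficients c_0, ..., c_5.

x^5/120 - x^4/3 - x^3/6 + 2*x^2 + x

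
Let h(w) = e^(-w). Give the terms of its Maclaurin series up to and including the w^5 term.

-w^5/120 + w^4/24 - w^3/6 + w^2/2 - w + 1

[w^0] = 1;  [w^1] = -1;  [w^2] = 1/2;  [w^3] = -1/6;  [w^4] = 1/24;  [w^5] = -1/120.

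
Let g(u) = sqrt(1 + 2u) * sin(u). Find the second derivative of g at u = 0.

Expand each factor separately, then convolve coefficients.
From the series, [u^2] g = 1; multiply by 2! = 2 to get 2.

2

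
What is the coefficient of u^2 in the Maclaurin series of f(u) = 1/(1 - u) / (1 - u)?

3

Expand each factor separately, then convolve coefficients.
f(0) = 1
f′(0) = 2
f′′(0) = 6
The Taylor polynomial is Σ f^(k)(0)/k! · u^k.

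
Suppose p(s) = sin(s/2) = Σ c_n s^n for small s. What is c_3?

-1/48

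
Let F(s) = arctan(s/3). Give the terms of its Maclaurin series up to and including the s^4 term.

-s^3/81 + s/3

Apply the Taylor formula c_k = f^(k)(a)/k!.
F(0) = 0
F′(0) = 1/3
F′′(0) = 0
F′′′(0) = -2/27
F^(4)(0) = 0
Dividing each by k! gives the coefficients c_0, ..., c_4.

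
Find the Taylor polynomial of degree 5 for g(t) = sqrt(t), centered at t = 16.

7*(t - 16)^5/67108864 - 5*(t - 16)^4/2097152 + (t - 16)^3/16384 - (t - 16)^2/512 + (t - 16)/8 + 4

g(16) = 4
g′(16) = 1/8
g′′(16) = -1/256
g′′′(16) = 3/8192
g^(4)(16) = -15/262144
g^(5)(16) = 105/8388608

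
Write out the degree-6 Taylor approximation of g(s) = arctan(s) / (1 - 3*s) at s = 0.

1173*s^6/5 + 391*s^5/5 + 26*s^4 + 26*s^3/3 + 3*s^2 + s

Multiply the numerator's expansion by the denominator's geometric series.
g(0) = 0
g′(0) = 1
g′′(0) = 6
g′′′(0) = 52
g^(4)(0) = 624
g^(5)(0) = 9384
g^(6)(0) = 168912
The Taylor polynomial is Σ g^(k)(0)/k! · s^k.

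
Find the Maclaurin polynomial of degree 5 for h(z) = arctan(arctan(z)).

Substitute the inner expansion into the outer series and collect powers.
h(0) = 0
h′(0) = 1
h′′(0) = 0
h′′′(0) = -4
h^(4)(0) = 0
h^(5)(0) = 88
Then c_k = h^(k)(0)/k! gives each Taylor coefficient.

11*z^5/15 - 2*z^3/3 + z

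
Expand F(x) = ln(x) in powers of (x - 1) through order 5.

(x - 1)^5/5 - (x - 1)^4/4 + (x - 1)^3/3 - (x - 1)^2/2 + (x - 1)

[(x - 1)^0] = 0;  [(x - 1)^1] = 1;  [(x - 1)^2] = -1/2;  [(x - 1)^3] = 1/3;  [(x - 1)^4] = -1/4;  [(x - 1)^5] = 1/5.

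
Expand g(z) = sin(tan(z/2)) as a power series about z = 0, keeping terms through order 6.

-z^5/1280 + z^3/48 + z/2

Compose series: expand the inner function first, then feed it into the outer expansion.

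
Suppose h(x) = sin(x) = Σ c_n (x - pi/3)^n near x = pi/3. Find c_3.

h(pi/3) = sqrt(3)/2
h′(pi/3) = 1/2
h′′(pi/3) = -sqrt(3)/2
h′′′(pi/3) = -1/2
So c_3 = h′′′(pi/3)/3! = -1/12.

-1/12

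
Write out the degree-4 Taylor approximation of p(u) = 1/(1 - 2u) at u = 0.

16*u^4 + 8*u^3 + 4*u^2 + 2*u + 1

Use the known series and substitute for the argument.
[u^0] = 1;  [u^1] = 2;  [u^2] = 4;  [u^3] = 8;  [u^4] = 16.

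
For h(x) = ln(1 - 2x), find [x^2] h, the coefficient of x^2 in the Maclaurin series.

Use the known series and substitute for the argument.
h(0) = 0
h′(0) = -2
h′′(0) = -4

-2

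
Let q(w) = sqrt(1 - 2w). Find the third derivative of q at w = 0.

-3

From the series, [w^3] q = -1/2; multiply by 3! = 6 to get -3.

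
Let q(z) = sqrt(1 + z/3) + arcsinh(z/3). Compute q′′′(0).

-5/216

Expand each term separately and add.
The coefficient of z^3 in the expansion is -5/1296, so q′′′(0) = 3! * (-5/1296) = -5/216.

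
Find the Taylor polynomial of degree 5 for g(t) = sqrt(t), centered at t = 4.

7*(t - 4)^5/131072 - 5*(t - 4)^4/16384 + (t - 4)^3/512 - (t - 4)^2/64 + (t - 4)/4 + 2

g(4) = 2
g′(4) = 1/4
g′′(4) = -1/32
g′′′(4) = 3/256
g^(4)(4) = -15/2048
g^(5)(4) = 105/16384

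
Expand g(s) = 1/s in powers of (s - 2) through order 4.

[(s - 2)^0] = 1/2;  [(s - 2)^1] = -1/4;  [(s - 2)^2] = 1/8;  [(s - 2)^3] = -1/16;  [(s - 2)^4] = 1/32.

(s - 2)^4/32 - (s - 2)^3/16 + (s - 2)^2/8 - (s - 2)/4 + 1/2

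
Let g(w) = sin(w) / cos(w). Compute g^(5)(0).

Write the quotient as an unknown series and match coefficients against numerator = denominator · series.
The coefficient of w^5 in the expansion is 2/15, so g^(5)(0) = 5! * (2/15) = 16.

16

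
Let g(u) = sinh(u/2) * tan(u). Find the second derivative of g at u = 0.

1

Write out both Maclaurin series and multiply, keeping only the needed powers.
From the series, [u^2] g = 1/2; multiply by 2! = 2 to get 1.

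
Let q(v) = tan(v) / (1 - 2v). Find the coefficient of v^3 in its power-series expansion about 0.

Multiply the two series term by term and collect like powers.

13/3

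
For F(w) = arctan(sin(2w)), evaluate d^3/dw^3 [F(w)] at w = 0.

-24

Let u equal the inner series; expand the outer function in u and truncate.
From the series, [w^3] F = -4; multiply by 3! = 6 to get -24.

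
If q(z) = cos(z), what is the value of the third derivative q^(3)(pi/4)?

sqrt(2)/2

Differentiate repeatedly and evaluate at the center.
From the series, [(z - pi/4)^3] q = sqrt(2)/12; multiply by 3! = 6 to get sqrt(2)/2.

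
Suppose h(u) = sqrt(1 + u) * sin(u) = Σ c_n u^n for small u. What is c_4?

-1/48

Expand each factor separately, then convolve coefficients.
h(0) = 0
h′(0) = 1
h′′(0) = 1
h′′′(0) = -7/4
h^(4)(0) = -1/2
Dividing each by k! gives the coefficients c_0, ..., c_4.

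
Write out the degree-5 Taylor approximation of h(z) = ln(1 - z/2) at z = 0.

-z^5/160 - z^4/64 - z^3/24 - z^2/8 - z/2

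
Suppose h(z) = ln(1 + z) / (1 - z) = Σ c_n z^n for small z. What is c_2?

Expand each factor separately, then convolve coefficients.
h(0) = 0
h′(0) = 1
h′′(0) = 1
So c_2 = h′′(0)/2! = 1/2.

1/2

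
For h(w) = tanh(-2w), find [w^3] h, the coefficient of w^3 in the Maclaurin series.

8/3

h(0) = 0
h′(0) = -2
h′′(0) = 0
h′′′(0) = 16
So c_3 = h′′′(0)/3! = 8/3.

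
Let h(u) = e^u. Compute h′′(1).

The coefficient of (u - 1)^2 in the expansion is e/2, so h′′(1) = 2! * (e/2) = e.

e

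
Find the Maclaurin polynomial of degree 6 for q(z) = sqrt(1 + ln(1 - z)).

-22819*z^6/46080 - 1609*z^5/3840 - 143*z^4/384 - 17*z^3/48 - 3*z^2/8 - z/2 + 1

Compose series: expand the inner function first, then feed it into the outer expansion.
[z^0] = 1;  [z^1] = -1/2;  [z^2] = -3/8;  [z^3] = -17/48;  [z^4] = -143/384;  [z^5] = -1609/3840;  [z^6] = -22819/46080.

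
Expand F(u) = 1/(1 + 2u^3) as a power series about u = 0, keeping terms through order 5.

1 - 2*u^3

F(0) = 1
F′(0) = 0
F′′(0) = 0
F′′′(0) = -12
F^(4)(0) = 0
F^(5)(0) = 0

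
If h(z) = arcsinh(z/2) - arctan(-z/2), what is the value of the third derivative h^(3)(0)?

Add the two expansions coefficient-wise.
From the series, [z^3] h = -1/16; multiply by 3! = 6 to get -3/8.

-3/8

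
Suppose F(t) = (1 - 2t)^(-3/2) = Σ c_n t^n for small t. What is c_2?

15/2

F(0) = 1
F′(0) = 3
F′′(0) = 15
So c_2 = F′′(0)/2! = 15/2.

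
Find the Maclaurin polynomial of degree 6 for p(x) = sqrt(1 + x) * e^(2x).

Expand each factor separately, then convolve coefficients.

1643*x^6/9216 + 1949*x^5/3840 + 449*x^4/384 + 103*x^3/48 + 23*x^2/8 + 5*x/2 + 1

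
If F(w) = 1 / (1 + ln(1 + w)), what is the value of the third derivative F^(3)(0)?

-14

Expand as Σ (-1)^k u^k with u equal to the inner function's series.
The coefficient of w^3 in the expansion is -7/3, so F′′′(0) = 3! * (-7/3) = -14.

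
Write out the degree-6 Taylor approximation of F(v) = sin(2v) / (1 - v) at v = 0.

14*v^6/15 + 14*v^5/15 + 2*v^4/3 + 2*v^3/3 + 2*v^2 + 2*v

Expand 1/(denominator) as a geometric series and multiply by the numerator's series.
[v^0] = 0;  [v^1] = 2;  [v^2] = 2;  [v^3] = 2/3;  [v^4] = 2/3;  [v^5] = 14/15;  [v^6] = 14/15.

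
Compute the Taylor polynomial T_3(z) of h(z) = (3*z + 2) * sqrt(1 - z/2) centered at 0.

-7*z^3/64 - 13*z^2/16 + 5*z/2 + 2

Distribute the polynomial across the series and collect like powers.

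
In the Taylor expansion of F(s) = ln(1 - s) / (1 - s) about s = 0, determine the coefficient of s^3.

Expand 1/(denominator) as a geometric series and multiply by the numerator's series.
F(0) = 0
F′(0) = -1
F′′(0) = -3
F′′′(0) = -11
Then c_k = F^(k)(0)/k! gives each Taylor coefficient.

-11/6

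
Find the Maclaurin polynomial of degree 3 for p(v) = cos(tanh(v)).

Substitute the inner expansion into the outer series and collect powers.
p(0) = 1
p′(0) = 0
p′′(0) = -1
p′′′(0) = 0
Dividing each by k! gives the coefficients c_0, ..., c_3.

1 - v^2/2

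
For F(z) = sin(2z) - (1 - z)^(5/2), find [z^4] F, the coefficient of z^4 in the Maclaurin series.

Expand each term separately and add.
So c_4 = F^(4)(0)/4! = 5/128.

5/128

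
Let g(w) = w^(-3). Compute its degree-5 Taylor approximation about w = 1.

g(1) = 1
g′(1) = -3
g′′(1) = 12
g′′′(1) = -60
g^(4)(1) = 360
g^(5)(1) = -2520
Dividing each by k! gives the coefficients c_0, ..., c_5.

-21*(w - 1)^5 + 15*(w - 1)^4 - 10*(w - 1)^3 + 6*(w - 1)^2 - 3*(w - 1) + 1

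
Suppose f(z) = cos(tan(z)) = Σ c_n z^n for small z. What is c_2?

-1/2

Compose series: expand the inner function first, then feed it into the outer expansion.
f(0) = 1
f′(0) = 0
f′′(0) = -1
So c_2 = f′′(0)/2! = -1/2.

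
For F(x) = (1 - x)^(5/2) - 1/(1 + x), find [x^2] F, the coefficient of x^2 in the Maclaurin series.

7/8

Combine the two series term by term.
So c_2 = F′′(0)/2! = 7/8.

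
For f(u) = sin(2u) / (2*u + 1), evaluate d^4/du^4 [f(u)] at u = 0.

-320

Use 1/(1 - r) = Σ r^k on the denominator, then take the Cauchy product.
The coefficient of u^4 in the expansion is -40/3, so f^(4)(0) = 4! * (-40/3) = -320.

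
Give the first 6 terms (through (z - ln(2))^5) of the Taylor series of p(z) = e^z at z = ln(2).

(z - ln(2))^5/60 + (z - ln(2))^4/12 + (z - ln(2))^3/3 + (z - ln(2))^2 + 2*(z - ln(2)) + 2

p(ln(2)) = 2
p′(ln(2)) = 2
p′′(ln(2)) = 2
p′′′(ln(2)) = 2
p^(4)(ln(2)) = 2
p^(5)(ln(2)) = 2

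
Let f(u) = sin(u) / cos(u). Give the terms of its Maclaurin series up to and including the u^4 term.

u^3/3 + u

Invert the denominator's series and multiply.
[u^0] = 0;  [u^1] = 1;  [u^2] = 0;  [u^3] = 1/3;  [u^4] = 0.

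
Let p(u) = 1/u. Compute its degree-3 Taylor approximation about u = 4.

Compute the successive derivatives at the expansion point and divide by k!.
[(u - 4)^0] = 1/4;  [(u - 4)^1] = -1/16;  [(u - 4)^2] = 1/64;  [(u - 4)^3] = -1/256.

-(u - 4)^3/256 + (u - 4)^2/64 - (u - 4)/16 + 1/4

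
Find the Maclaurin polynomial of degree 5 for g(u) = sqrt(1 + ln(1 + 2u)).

1609*u^5/120 - 143*u^4/24 + 17*u^3/6 - 3*u^2/2 + u + 1

Let u equal the inner series; expand the outer function in u and truncate.
g(0) = 1
g′(0) = 1
g′′(0) = -3
g′′′(0) = 17
g^(4)(0) = -143
g^(5)(0) = 1609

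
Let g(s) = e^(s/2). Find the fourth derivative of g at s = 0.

1/16

Apply the Taylor formula c_k = f^(k)(a)/k!.
The coefficient of s^4 in the expansion is 1/384, so g^(4)(0) = 4! * (1/384) = 1/16.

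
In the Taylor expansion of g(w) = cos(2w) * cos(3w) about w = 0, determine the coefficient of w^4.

Expand each factor separately, then convolve coefficients.
g(0) = 1
g′(0) = 0
g′′(0) = -13
g′′′(0) = 0
g^(4)(0) = 313
Then c_k = g^(k)(0)/k! gives each Taylor coefficient.

313/24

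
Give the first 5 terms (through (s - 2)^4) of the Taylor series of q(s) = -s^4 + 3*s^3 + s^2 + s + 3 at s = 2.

[(s - 2)^0] = 17;  [(s - 2)^1] = 9;  [(s - 2)^2] = -5;  [(s - 2)^3] = -5;  [(s - 2)^4] = -1.

-(s - 2)^4 - 5*(s - 2)^3 - 5*(s - 2)^2 + 9*(s - 2) + 17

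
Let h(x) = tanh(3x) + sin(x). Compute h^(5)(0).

3889

Expand each term separately and add.
From the series, [x^5] h = 3889/120; multiply by 5! = 120 to get 3889.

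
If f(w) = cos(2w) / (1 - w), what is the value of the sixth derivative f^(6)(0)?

Take the Cauchy product of the two expansions.
The coefficient of w^6 in the expansion is -19/45, so f^(6)(0) = 6! * (-19/45) = -304.

-304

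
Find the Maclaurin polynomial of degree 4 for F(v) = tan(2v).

8*v^3/3 + 2*v

F(0) = 0
F′(0) = 2
F′′(0) = 0
F′′′(0) = 16
F^(4)(0) = 0
Then c_k = F^(k)(0)/k! gives each Taylor coefficient.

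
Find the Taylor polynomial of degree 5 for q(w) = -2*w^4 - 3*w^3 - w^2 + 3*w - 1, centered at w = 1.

-2*(w - 1)^4 - 11*(w - 1)^3 - 22*(w - 1)^2 - 16*(w - 1) - 4

Differentiate repeatedly and evaluate at the center.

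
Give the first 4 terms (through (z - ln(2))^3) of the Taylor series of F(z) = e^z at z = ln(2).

[(z - ln(2))^0] = 2;  [(z - ln(2))^1] = 2;  [(z - ln(2))^2] = 1;  [(z - ln(2))^3] = 1/3.

(z - ln(2))^3/3 + (z - ln(2))^2 + 2*(z - ln(2)) + 2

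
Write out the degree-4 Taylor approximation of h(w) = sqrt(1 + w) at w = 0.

-5*w^4/128 + w^3/16 - w^2/8 + w/2 + 1

h(0) = 1
h′(0) = 1/2
h′′(0) = -1/4
h′′′(0) = 3/8
h^(4)(0) = -15/16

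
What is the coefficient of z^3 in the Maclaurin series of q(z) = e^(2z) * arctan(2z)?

4/3

Take the Cauchy product of the two expansions.
q(0) = 0
q′(0) = 2
q′′(0) = 8
q′′′(0) = 8
Dividing each by k! gives the coefficients c_0, ..., c_3.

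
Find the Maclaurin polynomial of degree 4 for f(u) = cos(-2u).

2*u^4/3 - 2*u^2 + 1

Compute the successive derivatives at the expansion point and divide by k!.
f(0) = 1
f′(0) = 0
f′′(0) = -4
f′′′(0) = 0
f^(4)(0) = 16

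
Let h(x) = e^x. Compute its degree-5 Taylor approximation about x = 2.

(x - 2)^5*e^(2)/120 + (x - 2)^4*e^(2)/24 + (x - 2)^3*e^(2)/6 + (x - 2)^2*e^(2)/2 + (x - 2)*e^(2) + e^(2)

h(2) = e^(2)
h′(2) = e^(2)
h′′(2) = e^(2)
h′′′(2) = e^(2)
h^(4)(2) = e^(2)
h^(5)(2) = e^(2)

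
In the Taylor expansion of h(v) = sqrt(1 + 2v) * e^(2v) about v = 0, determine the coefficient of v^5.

107/120

Take the Cauchy product of the two expansions.
h(0) = 1
h′(0) = 3
h′′(0) = 7
h′′′(0) = 17
h^(4)(0) = 33
h^(5)(0) = 107
Then c_k = h^(k)(0)/k! gives each Taylor coefficient.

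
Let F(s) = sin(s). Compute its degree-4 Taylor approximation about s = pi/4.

F(pi/4) = sqrt(2)/2
F′(pi/4) = sqrt(2)/2
F′′(pi/4) = -sqrt(2)/2
F′′′(pi/4) = -sqrt(2)/2
F^(4)(pi/4) = sqrt(2)/2
The Taylor polynomial is Σ F^(k)(pi/4)/k! · (s - pi/4)^k.

sqrt(2)*(s - pi/4)^4/48 - sqrt(2)*(s - pi/4)^3/12 - sqrt(2)*(s - pi/4)^2/4 + sqrt(2)*(s - pi/4)/2 + sqrt(2)/2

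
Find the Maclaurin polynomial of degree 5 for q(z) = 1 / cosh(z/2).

Divide the numerator series by the denominator series (power-series long division).
[z^0] = 1;  [z^1] = 0;  [z^2] = -1/8;  [z^3] = 0;  [z^4] = 5/384;  [z^5] = 0.

5*z^4/384 - z^2/8 + 1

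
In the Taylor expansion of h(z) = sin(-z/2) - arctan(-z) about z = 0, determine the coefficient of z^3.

-5/16

Add the two expansions coefficient-wise.
h(0) = 0
h′(0) = 1/2
h′′(0) = 0
h′′′(0) = -15/8
So c_3 = h′′′(0)/3! = -5/16.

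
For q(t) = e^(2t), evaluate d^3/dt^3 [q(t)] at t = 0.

The coefficient of t^3 in the expansion is 4/3, so q′′′(0) = 3! * (4/3) = 8.

8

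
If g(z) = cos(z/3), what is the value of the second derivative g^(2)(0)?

Use the known series and substitute for the argument.
The coefficient of z^2 in the expansion is -1/18, so g′′(0) = 2! * (-1/18) = -1/9.

-1/9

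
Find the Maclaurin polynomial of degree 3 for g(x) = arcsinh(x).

Differentiate repeatedly and evaluate at the center.
g(0) = 0
g′(0) = 1
g′′(0) = 0
g′′′(0) = -1

-x^3/6 + x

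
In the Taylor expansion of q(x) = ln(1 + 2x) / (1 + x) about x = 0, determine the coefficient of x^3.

20/3

Take the Cauchy product of the two expansions.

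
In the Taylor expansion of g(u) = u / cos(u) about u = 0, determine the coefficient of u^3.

1/2

Divide the numerator series by the denominator series (power-series long division).
g(0) = 0
g′(0) = 1
g′′(0) = 0
g′′′(0) = 3
So c_3 = g′′′(0)/3! = 1/2.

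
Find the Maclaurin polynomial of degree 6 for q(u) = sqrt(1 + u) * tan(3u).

Take the Cauchy product of the two expansions.

21561*u^6/1280 + 19941*u^5/640 + 75*u^4/16 + 69*u^3/8 + 3*u^2/2 + 3*u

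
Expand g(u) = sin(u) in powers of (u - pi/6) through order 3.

Compute the successive derivatives at the expansion point and divide by k!.
[(u - pi/6)^0] = 1/2;  [(u - pi/6)^1] = sqrt(3)/2;  [(u - pi/6)^2] = -1/4;  [(u - pi/6)^3] = -sqrt(3)/12.

-sqrt(3)*(u - pi/6)^3/12 - (u - pi/6)^2/4 + sqrt(3)*(u - pi/6)/2 + 1/2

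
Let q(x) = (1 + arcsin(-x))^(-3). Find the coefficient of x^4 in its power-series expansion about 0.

Compose series: expand the inner function first, then feed it into the outer expansion.

17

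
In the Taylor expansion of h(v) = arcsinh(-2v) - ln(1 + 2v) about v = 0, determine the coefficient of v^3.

Expand each term separately and add.
h(0) = 0
h′(0) = -4
h′′(0) = 4
h′′′(0) = -8
So c_3 = h′′′(0)/3! = -4/3.

-4/3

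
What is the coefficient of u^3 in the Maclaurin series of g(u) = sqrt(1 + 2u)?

1/2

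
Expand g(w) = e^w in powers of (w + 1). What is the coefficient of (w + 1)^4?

g(-1) = e^(-1)
g′(-1) = e^(-1)
g′′(-1) = e^(-1)
g′′′(-1) = e^(-1)
g^(4)(-1) = e^(-1)
Dividing each by k! gives the coefficients c_0, ..., c_4.

e^(-1)/24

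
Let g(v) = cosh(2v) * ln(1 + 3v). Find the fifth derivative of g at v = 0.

8232

Multiply the two series term by term and collect like powers.
From the series, [v^5] g = 343/5; multiply by 5! = 120 to get 8232.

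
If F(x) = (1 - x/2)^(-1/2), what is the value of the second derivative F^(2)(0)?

3/16

The coefficient of x^2 in the expansion is 3/32, so F′′(0) = 2! * (3/32) = 3/16.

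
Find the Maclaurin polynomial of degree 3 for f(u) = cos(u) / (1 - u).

Expand each factor separately, then convolve coefficients.
f(0) = 1
f′(0) = 1
f′′(0) = 1
f′′′(0) = 3
Dividing each by k! gives the coefficients c_0, ..., c_3.

u^3/2 + u^2/2 + u + 1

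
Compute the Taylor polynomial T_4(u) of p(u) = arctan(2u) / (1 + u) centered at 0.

Multiply the two series term by term and collect like powers.
[u^0] = 0;  [u^1] = 2;  [u^2] = -2;  [u^3] = -2/3;  [u^4] = 2/3.

2*u^4/3 - 2*u^3/3 - 2*u^2 + 2*u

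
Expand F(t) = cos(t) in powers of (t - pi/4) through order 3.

sqrt(2)*(t - pi/4)^3/12 - sqrt(2)*(t - pi/4)^2/4 - sqrt(2)*(t - pi/4)/2 + sqrt(2)/2

Apply the Taylor formula c_k = f^(k)(a)/k!.
F(pi/4) = sqrt(2)/2
F′(pi/4) = -sqrt(2)/2
F′′(pi/4) = -sqrt(2)/2
F′′′(pi/4) = sqrt(2)/2
Dividing each by k! gives the coefficients c_0, ..., c_3.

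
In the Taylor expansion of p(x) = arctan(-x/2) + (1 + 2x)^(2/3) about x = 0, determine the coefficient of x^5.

70951/116640

Combine the two series term by term.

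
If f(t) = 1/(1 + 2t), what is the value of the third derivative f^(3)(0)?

The coefficient of t^3 in the expansion is -8, so f′′′(0) = 3! * (-8) = -48.

-48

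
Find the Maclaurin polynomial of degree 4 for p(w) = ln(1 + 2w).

-4*w^4 + 8*w^3/3 - 2*w^2 + 2*w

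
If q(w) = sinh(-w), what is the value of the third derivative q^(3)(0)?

The coefficient of w^3 in the expansion is -1/6, so q′′′(0) = 3! * (-1/6) = -1.

-1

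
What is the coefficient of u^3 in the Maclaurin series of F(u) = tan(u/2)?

1/24

Use the known series and substitute for the argument.
F(0) = 0
F′(0) = 1/2
F′′(0) = 0
F′′′(0) = 1/4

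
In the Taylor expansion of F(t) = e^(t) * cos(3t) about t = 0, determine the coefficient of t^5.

Take the Cauchy product of the two expansions.
[t^0] = 1;  [t^1] = 1;  [t^2] = -4;  [t^3] = -13/3;  [t^4] = 7/6;  [t^5] = 79/30.

79/30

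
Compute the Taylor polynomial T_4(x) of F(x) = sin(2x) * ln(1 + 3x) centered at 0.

Take the Cauchy product of the two expansions.
[x^0] = 0;  [x^1] = 0;  [x^2] = 6;  [x^3] = -9;  [x^4] = 14.

14*x^4 - 9*x^3 + 6*x^2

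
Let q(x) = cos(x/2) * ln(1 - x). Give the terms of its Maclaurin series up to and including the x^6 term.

-35*x^6/256 - 103*x^5/640 - 3*x^4/16 - 5*x^3/24 - x^2/2 - x

Multiply the two series term by term and collect like powers.
q(0) = 0
q′(0) = -1
q′′(0) = -1
q′′′(0) = -5/4
q^(4)(0) = -9/2
q^(5)(0) = -309/16
q^(6)(0) = -1575/16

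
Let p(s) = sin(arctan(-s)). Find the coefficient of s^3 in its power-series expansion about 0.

Substitute the inner expansion into the outer series and collect powers.
p(0) = 0
p′(0) = -1
p′′(0) = 0
p′′′(0) = 3
Then c_k = p^(k)(0)/k! gives each Taylor coefficient.

1/2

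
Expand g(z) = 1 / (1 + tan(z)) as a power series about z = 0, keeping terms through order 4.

5*z^4/3 - 4*z^3/3 + z^2 - z + 1

Expand as Σ (-1)^k u^k with u equal to the inner function's series.
[z^0] = 1;  [z^1] = -1;  [z^2] = 1;  [z^3] = -4/3;  [z^4] = 5/3.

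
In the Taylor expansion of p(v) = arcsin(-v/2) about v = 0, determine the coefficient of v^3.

c_3 = p′′′(0)/3! = -1/48.

-1/48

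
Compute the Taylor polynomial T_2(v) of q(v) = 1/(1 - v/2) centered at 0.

[v^0] = 1;  [v^1] = 1/2;  [v^2] = 1/4.

v^2/4 + v/2 + 1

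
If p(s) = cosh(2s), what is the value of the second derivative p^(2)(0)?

4

Apply the Taylor formula c_k = f^(k)(a)/k!.
From the series, [s^2] p = 2; multiply by 2! = 2 to get 4.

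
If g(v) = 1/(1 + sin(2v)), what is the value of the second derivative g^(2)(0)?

8

Let u equal the inner series; expand the outer function in u and truncate.
From the series, [v^2] g = 4; multiply by 2! = 2 to get 8.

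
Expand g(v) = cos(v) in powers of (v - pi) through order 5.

-(v - pi)^4/24 + (v - pi)^2/2 - 1

g(pi) = -1
g′(pi) = 0
g′′(pi) = 1
g′′′(pi) = 0
g^(4)(pi) = -1
g^(5)(pi) = 0
The Taylor polynomial is Σ g^(k)(pi)/k! · (v - pi)^k.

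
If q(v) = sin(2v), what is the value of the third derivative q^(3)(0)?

Use the known series and substitute for the argument.
The coefficient of v^3 in the expansion is -4/3, so q′′′(0) = 3! * (-4/3) = -8.

-8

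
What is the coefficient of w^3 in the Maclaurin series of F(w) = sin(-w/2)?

1/48

[w^0] = 0;  [w^1] = -1/2;  [w^2] = 0;  [w^3] = 1/48.
So c_3 = F′′′(0)/3! = 1/48.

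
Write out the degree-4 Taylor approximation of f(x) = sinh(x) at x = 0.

[x^0] = 0;  [x^1] = 1;  [x^2] = 0;  [x^3] = 1/6;  [x^4] = 0.

x^3/6 + x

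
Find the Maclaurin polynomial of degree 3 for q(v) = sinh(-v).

q(0) = 0
q′(0) = -1
q′′(0) = 0
q′′′(0) = -1

-v^3/6 - v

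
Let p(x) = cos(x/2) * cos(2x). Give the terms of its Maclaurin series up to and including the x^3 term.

Write out both Maclaurin series and multiply, keeping only the needed powers.
p(0) = 1
p′(0) = 0
p′′(0) = -17/4
p′′′(0) = 0
Then c_k = p^(k)(0)/k! gives each Taylor coefficient.

1 - 17*x^2/8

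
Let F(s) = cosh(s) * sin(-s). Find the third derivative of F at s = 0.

-2

Write out both Maclaurin series and multiply, keeping only the needed powers.
The coefficient of s^3 in the expansion is -1/3, so F′′′(0) = 3! * (-1/3) = -2.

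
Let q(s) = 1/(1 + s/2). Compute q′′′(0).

-3/4

Compute the successive derivatives at the expansion point and divide by k!.
From the series, [s^3] q = -1/8; multiply by 3! = 6 to get -3/4.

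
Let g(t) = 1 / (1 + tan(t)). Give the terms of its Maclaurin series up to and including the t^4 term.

5*t^4/3 - 4*t^3/3 + t^2 - t + 1

Write 1/(1+u) = 1 - u + u^2 - u^3 + ... and substitute the series for u.
[t^0] = 1;  [t^1] = -1;  [t^2] = 1;  [t^3] = -4/3;  [t^4] = 5/3.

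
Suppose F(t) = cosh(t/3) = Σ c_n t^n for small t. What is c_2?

1/18

F(0) = 1
F′(0) = 0
F′′(0) = 1/9
Then c_k = F^(k)(0)/k! gives each Taylor coefficient.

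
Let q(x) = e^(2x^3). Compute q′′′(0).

12

From the series, [x^3] q = 2; multiply by 3! = 6 to get 12.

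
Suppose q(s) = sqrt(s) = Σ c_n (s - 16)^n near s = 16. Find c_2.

q(16) = 4
q′(16) = 1/8
q′′(16) = -1/256
So c_2 = q′′(16)/2! = -1/512.

-1/512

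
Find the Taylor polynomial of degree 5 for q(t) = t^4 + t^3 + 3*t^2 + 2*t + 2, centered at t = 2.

Use the known series and substitute for the argument.
q(2) = 42
q′(2) = 58
q′′(2) = 66
q′′′(2) = 54
q^(4)(2) = 24
q^(5)(2) = 0
Dividing each by k! gives the coefficients c_0, ..., c_5.

(t - 2)^4 + 9*(t - 2)^3 + 33*(t - 2)^2 + 58*(t - 2) + 42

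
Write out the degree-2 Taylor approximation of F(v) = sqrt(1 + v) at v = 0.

F(0) = 1
F′(0) = 1/2
F′′(0) = -1/4
Then c_k = F^(k)(0)/k! gives each Taylor coefficient.

-v^2/8 + v/2 + 1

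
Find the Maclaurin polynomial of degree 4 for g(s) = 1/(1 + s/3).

s^4/81 - s^3/27 + s^2/9 - s/3 + 1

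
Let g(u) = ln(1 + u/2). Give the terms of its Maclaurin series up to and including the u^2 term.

-u^2/8 + u/2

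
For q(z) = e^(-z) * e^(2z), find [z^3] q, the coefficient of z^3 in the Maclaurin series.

Write out both Maclaurin series and multiply, keeping only the needed powers.
So c_3 = q′′′(0)/3! = 1/6.

1/6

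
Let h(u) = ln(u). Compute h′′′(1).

Use the known series and substitute for the argument.
The coefficient of (u - 1)^3 in the expansion is 1/3, so h′′′(1) = 3! * (1/3) = 2.

2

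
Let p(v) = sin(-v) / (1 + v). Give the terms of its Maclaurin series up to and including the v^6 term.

101*v^6/120 - 101*v^5/120 + 5*v^4/6 - 5*v^3/6 + v^2 - v

Write out both Maclaurin series and multiply, keeping only the needed powers.
[v^0] = 0;  [v^1] = -1;  [v^2] = 1;  [v^3] = -5/6;  [v^4] = 5/6;  [v^5] = -101/120;  [v^6] = 101/120.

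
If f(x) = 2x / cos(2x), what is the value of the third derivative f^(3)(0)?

Invert the denominator's series and multiply.
From the series, [x^3] f = 4; multiply by 3! = 6 to get 24.

24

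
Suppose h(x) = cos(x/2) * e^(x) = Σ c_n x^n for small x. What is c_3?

1/24

Expand each factor separately, then convolve coefficients.
So c_3 = h′′′(0)/3! = 1/24.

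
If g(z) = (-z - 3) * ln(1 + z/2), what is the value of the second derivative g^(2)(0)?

-1/4

Distribute the polynomial across the series and collect like powers.
The coefficient of z^2 in the expansion is -1/8, so g′′(0) = 2! * (-1/8) = -1/4.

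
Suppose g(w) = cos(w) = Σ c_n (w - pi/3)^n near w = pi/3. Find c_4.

g(pi/3) = 1/2
g′(pi/3) = -sqrt(3)/2
g′′(pi/3) = -1/2
g′′′(pi/3) = sqrt(3)/2
g^(4)(pi/3) = 1/2
So c_4 = g^(4)(pi/3)/4! = 1/48.

1/48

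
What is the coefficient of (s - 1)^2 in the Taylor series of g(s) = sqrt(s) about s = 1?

-1/8

[(s - 1)^0] = 1;  [(s - 1)^1] = 1/2;  [(s - 1)^2] = -1/8.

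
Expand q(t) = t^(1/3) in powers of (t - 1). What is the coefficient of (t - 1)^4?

q(1) = 1
q′(1) = 1/3
q′′(1) = -2/9
q′′′(1) = 10/27
q^(4)(1) = -80/81
So c_4 = q^(4)(1)/4! = -10/243.

-10/243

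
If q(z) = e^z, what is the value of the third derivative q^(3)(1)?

e

Use the known series and substitute for the argument.
From the series, [(z - 1)^3] q = e/6; multiply by 3! = 6 to get e.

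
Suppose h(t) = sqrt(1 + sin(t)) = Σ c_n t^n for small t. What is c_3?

Compose series: expand the inner function first, then feed it into the outer expansion.
h(0) = 1
h′(0) = 1/2
h′′(0) = -1/4
h′′′(0) = -1/8
So c_3 = h′′′(0)/3! = -1/48.

-1/48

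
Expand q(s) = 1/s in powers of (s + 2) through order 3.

-(s + 2)^3/16 - (s + 2)^2/8 - (s + 2)/4 - 1/2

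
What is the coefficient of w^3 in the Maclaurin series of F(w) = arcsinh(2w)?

-4/3

F(0) = 0
F′(0) = 2
F′′(0) = 0
F′′′(0) = -8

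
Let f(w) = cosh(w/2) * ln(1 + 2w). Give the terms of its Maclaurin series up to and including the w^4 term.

Take the Cauchy product of the two expansions.

-17*w^4/4 + 35*w^3/12 - 2*w^2 + 2*w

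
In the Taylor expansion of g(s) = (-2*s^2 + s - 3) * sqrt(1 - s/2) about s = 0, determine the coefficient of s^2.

-69/32

Shift and add copies of the series according to the polynomial's terms.
g(0) = -3
g′(0) = 7/4
g′′(0) = -69/16
Then c_k = g^(k)(0)/k! gives each Taylor coefficient.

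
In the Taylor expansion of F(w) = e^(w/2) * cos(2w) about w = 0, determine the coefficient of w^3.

Write out both Maclaurin series and multiply, keeping only the needed powers.
So c_3 = F′′′(0)/3! = -47/48.

-47/48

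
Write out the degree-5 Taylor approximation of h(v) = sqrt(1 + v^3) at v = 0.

v^3/2 + 1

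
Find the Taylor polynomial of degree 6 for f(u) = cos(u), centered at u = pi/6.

-sqrt(3)*(u - pi/6)^6/1440 - (u - pi/6)^5/240 + sqrt(3)*(u - pi/6)^4/48 + (u - pi/6)^3/12 - sqrt(3)*(u - pi/6)^2/4 - (u - pi/6)/2 + sqrt(3)/2

[(u - pi/6)^0] = sqrt(3)/2;  [(u - pi/6)^1] = -1/2;  [(u - pi/6)^2] = -sqrt(3)/4;  [(u - pi/6)^3] = 1/12;  [(u - pi/6)^4] = sqrt(3)/48;  [(u - pi/6)^5] = -1/240;  [(u - pi/6)^6] = -sqrt(3)/1440.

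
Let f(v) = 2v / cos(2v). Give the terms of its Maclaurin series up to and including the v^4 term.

Divide the numerator series by the denominator series (power-series long division).

4*v^3 + 2*v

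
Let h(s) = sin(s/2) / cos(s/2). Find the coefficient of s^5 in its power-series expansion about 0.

1/240

Invert the denominator's series and multiply.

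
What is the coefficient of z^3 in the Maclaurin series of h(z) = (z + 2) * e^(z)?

5/6

Shift and add copies of the series according to the polynomial's terms.
h(0) = 2
h′(0) = 3
h′′(0) = 4
h′′′(0) = 5
Dividing each by k! gives the coefficients c_0, ..., c_3.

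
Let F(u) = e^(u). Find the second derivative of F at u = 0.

1

From the series, [u^2] F = 1/2; multiply by 2! = 2 to get 1.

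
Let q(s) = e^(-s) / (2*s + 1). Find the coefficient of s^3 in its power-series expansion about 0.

-79/6

Use 1/(1 - r) = Σ r^k on the denominator, then take the Cauchy product.
q(0) = 1
q′(0) = -3
q′′(0) = 13
q′′′(0) = -79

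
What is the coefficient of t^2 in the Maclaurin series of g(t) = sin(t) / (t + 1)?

Expand 1/(denominator) as a geometric series and multiply by the numerator's series.
g(0) = 0
g′(0) = 1
g′′(0) = -2
So c_2 = g′′(0)/2! = -1.

-1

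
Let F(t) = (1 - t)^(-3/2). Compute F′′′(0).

105/8

The coefficient of t^3 in the expansion is 35/16, so F′′′(0) = 3! * (35/16) = 105/8.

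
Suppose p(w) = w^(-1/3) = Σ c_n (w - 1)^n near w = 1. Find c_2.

p(1) = 1
p′(1) = -1/3
p′′(1) = 4/9
So c_2 = p′′(1)/2! = 2/9.

2/9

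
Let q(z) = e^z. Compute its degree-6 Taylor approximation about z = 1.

e*(z - 1)^6/720 + e*(z - 1)^5/120 + e*(z - 1)^4/24 + e*(z - 1)^3/6 + e*(z - 1)^2/2 + e*(z - 1) + e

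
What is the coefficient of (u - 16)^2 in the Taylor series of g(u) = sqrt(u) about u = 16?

-1/512

c_2 = g′′(16)/2! = -1/512.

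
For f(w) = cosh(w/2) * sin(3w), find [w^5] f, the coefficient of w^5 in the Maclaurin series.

Multiply the two series term by term and collect like powers.
f(0) = 0
f′(0) = 3
f′′(0) = 0
f′′′(0) = -99/4
f^(4)(0) = 0
f^(5)(0) = 2823/16

941/640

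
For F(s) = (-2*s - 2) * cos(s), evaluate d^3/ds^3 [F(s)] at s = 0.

6

Multiply each power in the prefactor through the base expansion.
The coefficient of s^3 in the expansion is 1, so F′′′(0) = 3! * (1) = 6.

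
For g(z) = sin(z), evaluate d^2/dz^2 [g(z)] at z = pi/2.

The coefficient of (z - pi/2)^2 in the expansion is -1/2, so g′′(pi/2) = 2! * (-1/2) = -1.

-1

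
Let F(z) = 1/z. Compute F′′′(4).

-3/128

The coefficient of (z - 4)^3 in the expansion is -1/256, so F′′′(4) = 3! * (-1/256) = -3/128.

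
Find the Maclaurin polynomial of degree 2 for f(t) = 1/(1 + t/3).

Compute the successive derivatives at the expansion point and divide by k!.
[t^0] = 1;  [t^1] = -1/3;  [t^2] = 1/9.

t^2/9 - t/3 + 1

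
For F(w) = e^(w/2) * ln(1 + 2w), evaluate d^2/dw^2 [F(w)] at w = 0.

Write out both Maclaurin series and multiply, keeping only the needed powers.
From the series, [w^2] F = -1; multiply by 2! = 2 to get -2.

-2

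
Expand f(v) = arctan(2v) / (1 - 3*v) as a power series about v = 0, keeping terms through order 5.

Multiply the numerator's expansion by the denominator's geometric series.

722*v^5/5 + 46*v^4 + 46*v^3/3 + 6*v^2 + 2*v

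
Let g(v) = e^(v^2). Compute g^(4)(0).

12

From the series, [v^4] g = 1/2; multiply by 4! = 24 to get 12.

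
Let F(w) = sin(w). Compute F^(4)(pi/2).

1

The coefficient of (w - pi/2)^4 in the expansion is 1/24, so F^(4)(pi/2) = 4! * (1/24) = 1.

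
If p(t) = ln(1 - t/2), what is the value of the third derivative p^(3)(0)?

-1/4

From the series, [t^3] p = -1/24; multiply by 3! = 6 to get -1/4.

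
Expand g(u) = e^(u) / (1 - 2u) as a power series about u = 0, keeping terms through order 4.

211*u^4/8 + 79*u^3/6 + 13*u^2/2 + 3*u + 1

Write out both Maclaurin series and multiply, keeping only the needed powers.
g(0) = 1
g′(0) = 3
g′′(0) = 13
g′′′(0) = 79
g^(4)(0) = 633
Then c_k = g^(k)(0)/k! gives each Taylor coefficient.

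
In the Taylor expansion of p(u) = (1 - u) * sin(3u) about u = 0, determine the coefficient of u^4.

Multiply each power in the prefactor through the base expansion.
p(0) = 0
p′(0) = 3
p′′(0) = -6
p′′′(0) = -27
p^(4)(0) = 108
Dividing each by k! gives the coefficients c_0, ..., c_4.

9/2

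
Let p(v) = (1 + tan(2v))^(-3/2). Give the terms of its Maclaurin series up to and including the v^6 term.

Compose series: expand the inner function first, then feed it into the outer expansion.
[v^0] = 1;  [v^1] = -3;  [v^2] = 15/2;  [v^3] = -43/2;  [v^4] = 475/8;  [v^5] = -6521/40;  [v^6] = 453789*2^(32/111)*3^(38/111)*5^(64/111)*7^(71/111)/16000.

453789*2^(32/111)*3^(38/111)*5^(64/111)*7^(71/111)*v^6/16000 - 6521*v^5/40 + 475*v^4/8 - 43*v^3/2 + 15*v^2/2 - 3*v + 1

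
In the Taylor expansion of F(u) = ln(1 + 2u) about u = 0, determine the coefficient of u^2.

-2

F(0) = 0
F′(0) = 2
F′′(0) = -4
So c_2 = F′′(0)/2! = -2.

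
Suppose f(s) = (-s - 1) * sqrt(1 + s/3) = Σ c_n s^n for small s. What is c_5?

Distribute the polynomial across the series and collect like powers.
f(0) = -1
f′(0) = -7/6
f′′(0) = -11/36
f′′′(0) = 5/72
f^(4)(0) = -19/432
f^(5)(0) = 115/2592
Then c_k = f^(k)(0)/k! gives each Taylor coefficient.

23/62208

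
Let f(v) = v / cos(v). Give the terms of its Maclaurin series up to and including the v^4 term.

Divide the numerator series by the denominator series (power-series long division).
f(0) = 0
f′(0) = 1
f′′(0) = 0
f′′′(0) = 3
f^(4)(0) = 0
Dividing each by k! gives the coefficients c_0, ..., c_4.

v^3/2 + v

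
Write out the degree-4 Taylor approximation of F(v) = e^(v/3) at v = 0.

Differentiate repeatedly and evaluate at the center.
F(0) = 1
F′(0) = 1/3
F′′(0) = 1/9
F′′′(0) = 1/27
F^(4)(0) = 1/81
Then c_k = F^(k)(0)/k! gives each Taylor coefficient.

v^4/1944 + v^3/162 + v^2/18 + v/3 + 1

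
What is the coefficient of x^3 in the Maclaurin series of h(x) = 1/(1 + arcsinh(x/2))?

-5/48

Plug the Maclaurin series of the inner function into that of the outer and collect terms.
[x^0] = 1;  [x^1] = -1/2;  [x^2] = 1/4;  [x^3] = -5/48.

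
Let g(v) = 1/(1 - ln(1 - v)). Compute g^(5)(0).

Substitute the inner expansion into the outer series and collect powers.
From the series, [v^5] g = -7/60; multiply by 5! = 120 to get -14.

-14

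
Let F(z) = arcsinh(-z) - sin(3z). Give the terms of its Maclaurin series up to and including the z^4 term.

14*z^3/3 - 4*z

Expand each term separately and add.
[z^0] = 0;  [z^1] = -4;  [z^2] = 0;  [z^3] = 14/3;  [z^4] = 0.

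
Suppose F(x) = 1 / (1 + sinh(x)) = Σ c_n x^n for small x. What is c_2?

Use the geometric series for the reciprocal, then substitute.
F(0) = 1
F′(0) = -1
F′′(0) = 2
So c_2 = F′′(0)/2! = 1.

1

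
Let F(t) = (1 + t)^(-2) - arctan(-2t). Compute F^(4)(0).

120

Combine the two series term by term.
From the series, [t^4] F = 5; multiply by 4! = 24 to get 120.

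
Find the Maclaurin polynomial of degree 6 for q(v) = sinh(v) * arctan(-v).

-11*v^6/72 + v^4/6 - v^2

Multiply the two series term by term and collect like powers.
q(0) = 0
q′(0) = 0
q′′(0) = -2
q′′′(0) = 0
q^(4)(0) = 4
q^(5)(0) = 0
q^(6)(0) = -110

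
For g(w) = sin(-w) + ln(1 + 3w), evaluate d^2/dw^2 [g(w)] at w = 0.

Combine the two series term by term.
The coefficient of w^2 in the expansion is -9/2, so g′′(0) = 2! * (-9/2) = -9.

-9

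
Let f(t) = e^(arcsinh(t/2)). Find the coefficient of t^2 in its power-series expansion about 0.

Substitute the inner expansion into the outer series and collect powers.
f(0) = 1
f′(0) = 1/2
f′′(0) = 1/4

1/8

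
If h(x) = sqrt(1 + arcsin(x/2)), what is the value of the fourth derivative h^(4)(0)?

-31/256

Let u equal the inner series; expand the outer function in u and truncate.
The coefficient of x^4 in the expansion is -31/6144, so h^(4)(0) = 4! * (-31/6144) = -31/256.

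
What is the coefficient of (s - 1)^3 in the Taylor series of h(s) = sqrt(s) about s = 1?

h(1) = 1
h′(1) = 1/2
h′′(1) = -1/4
h′′′(1) = 3/8
The Taylor polynomial is Σ h^(k)(1)/k! · (s - 1)^k.

1/16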